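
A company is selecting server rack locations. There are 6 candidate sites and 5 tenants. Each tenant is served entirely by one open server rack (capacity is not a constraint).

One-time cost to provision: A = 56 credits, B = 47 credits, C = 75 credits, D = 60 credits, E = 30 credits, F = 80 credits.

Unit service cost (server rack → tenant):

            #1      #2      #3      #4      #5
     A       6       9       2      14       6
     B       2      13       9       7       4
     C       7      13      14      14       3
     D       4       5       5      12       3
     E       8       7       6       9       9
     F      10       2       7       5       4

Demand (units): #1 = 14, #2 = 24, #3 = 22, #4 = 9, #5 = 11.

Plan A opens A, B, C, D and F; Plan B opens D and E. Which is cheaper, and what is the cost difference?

Plan B is cheaper by 26.

Plan A: {A, B, C, D, F}: #1→B 2·14=28, #2→F 2·24=48, #3→A 2·22=44, #4→F 5·9=45, #5→C 3·11=33. Service 198; fixed 318; total 516.
Plan B: {D, E}: #1→D 4·14=56, #2→D 5·24=120, #3→D 5·22=110, #4→E 9·9=81, #5→D 3·11=33. Service 400; fixed 90; total 490.
Difference: |516 − 490| = 26.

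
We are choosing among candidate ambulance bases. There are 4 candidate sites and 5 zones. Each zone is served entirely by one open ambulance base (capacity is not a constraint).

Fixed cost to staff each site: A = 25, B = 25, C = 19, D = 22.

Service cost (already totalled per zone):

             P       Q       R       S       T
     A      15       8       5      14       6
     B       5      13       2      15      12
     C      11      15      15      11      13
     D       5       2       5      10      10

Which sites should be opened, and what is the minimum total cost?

Open D only; minimum total cost 54.

For any fixed open set, each zone goes to its cheapest open site; total = fixed + service.
{D}: P→D 5, Q→D 2, R→D 5, S→D 10, T→D 10. Service 32; fixed 22; total 54.
{B}: service 47 + fixed 25 = 72
{A}: P→A 15, Q→A 8, R→A 5, S→A 14, T→A 6. Service 48; fixed 25; total 73.
{A, B, C, D}: service 25 + fixed 91 = 116
No other subset beats 54.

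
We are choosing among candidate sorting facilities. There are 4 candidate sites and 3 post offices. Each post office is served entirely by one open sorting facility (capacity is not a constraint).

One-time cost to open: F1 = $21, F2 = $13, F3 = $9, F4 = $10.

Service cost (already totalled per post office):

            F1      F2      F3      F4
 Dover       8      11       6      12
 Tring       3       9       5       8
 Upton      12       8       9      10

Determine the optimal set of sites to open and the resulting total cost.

For any fixed open set, each post office goes to its cheapest open site; total = fixed + service.
{F3}: Dover→F3 6, Tring→F3 5, Upton→F3 9. Service 20; fixed 9; total 29.
{F3, F4}: service 20 + fixed 19 = 39
{F4}: service 30 + fixed 10 = 40
{F1, F2, F3, F4}: Dover→F3 6, Tring→F1 3, Upton→F2 8. Service 17; fixed 53; total 70.
(All 15 nonempty subsets were checked; F3 only is lowest.)

Open F3 only; minimum total cost 29.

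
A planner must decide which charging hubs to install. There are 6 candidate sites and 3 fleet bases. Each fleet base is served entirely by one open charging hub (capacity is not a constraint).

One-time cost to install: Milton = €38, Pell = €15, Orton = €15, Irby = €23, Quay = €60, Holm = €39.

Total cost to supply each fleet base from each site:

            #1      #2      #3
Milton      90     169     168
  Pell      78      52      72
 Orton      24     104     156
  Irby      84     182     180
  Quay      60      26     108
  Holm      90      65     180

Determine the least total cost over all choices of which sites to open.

Minimum total cost: 178

For any fixed open set, each fleet base goes to its cheapest open site; total = fixed + service.
{Pell, Orton}: #1→Orton 24, #2→Pell 52, #3→Pell 72. Service 148; fixed 30; total 178.
{Pell, Orton, Irby}: #1→Orton 24, #2→Pell 52, #3→Pell 72. Service 148; fixed 53; total 201.
{Pell, Orton, Quay}: service 122 + fixed 90 = 212
{Milton, Pell, Orton, Irby, Quay, Holm}: service 122 + fixed 190 = 312
No other subset beats 178.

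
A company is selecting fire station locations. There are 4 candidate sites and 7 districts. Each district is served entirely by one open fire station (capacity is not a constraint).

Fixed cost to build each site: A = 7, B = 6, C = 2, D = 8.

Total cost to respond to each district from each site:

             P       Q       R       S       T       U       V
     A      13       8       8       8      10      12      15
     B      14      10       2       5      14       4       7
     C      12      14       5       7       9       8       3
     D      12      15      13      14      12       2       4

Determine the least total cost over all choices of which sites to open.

For any fixed open set, each district goes to its cheapest open site; total = fixed + service.
{B, C}: P→C 12, Q→B 10, R→B 2, S→B 5, T→C 9, U→B 4, V→C 3. Service 45; fixed 8; total 53.
{A, B, C}: service 43 + fixed 15 = 58
{B, C, D}: service 43 + fixed 16 = 59
{A, B, C, D}: service 41 + fixed 23 = 64
(All 15 nonempty subsets were checked; B and C is lowest.)

Minimum total cost: 53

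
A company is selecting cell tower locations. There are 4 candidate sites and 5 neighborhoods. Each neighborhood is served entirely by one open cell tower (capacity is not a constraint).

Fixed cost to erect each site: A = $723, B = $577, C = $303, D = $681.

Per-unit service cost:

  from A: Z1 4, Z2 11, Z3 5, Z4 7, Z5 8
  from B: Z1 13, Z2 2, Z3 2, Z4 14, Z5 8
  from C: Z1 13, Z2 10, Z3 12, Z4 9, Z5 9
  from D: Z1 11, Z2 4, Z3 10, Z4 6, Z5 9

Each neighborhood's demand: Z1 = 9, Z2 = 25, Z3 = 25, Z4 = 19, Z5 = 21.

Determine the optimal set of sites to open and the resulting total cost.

Open B only; minimum total cost 1228.

For any fixed open set, each neighborhood goes to its cheapest open site; total = fixed + service.
{B}: Z1→B 13·9=117, Z2→B 2·25=50, Z3→B 2·25=50, Z4→B 14·19=266, Z5→B 8·21=168. Service 651; fixed 577; total 1228.
{C}: service 1027 + fixed 303 = 1330
{D}: Z1→D 11·9=99, Z2→D 4·25=100, Z3→D 10·25=250, Z4→D 6·19=114, Z5→D 9·21=189. Service 752; fixed 681; total 1433.
{A, B, C, D}: Z1→A 4·9=36, Z2→B 2·25=50, Z3→B 2·25=50, Z4→D 6·19=114, Z5→A 8·21=168. Service 418; fixed 2284; total 2702.
(All 15 nonempty subsets were checked; B only is lowest.)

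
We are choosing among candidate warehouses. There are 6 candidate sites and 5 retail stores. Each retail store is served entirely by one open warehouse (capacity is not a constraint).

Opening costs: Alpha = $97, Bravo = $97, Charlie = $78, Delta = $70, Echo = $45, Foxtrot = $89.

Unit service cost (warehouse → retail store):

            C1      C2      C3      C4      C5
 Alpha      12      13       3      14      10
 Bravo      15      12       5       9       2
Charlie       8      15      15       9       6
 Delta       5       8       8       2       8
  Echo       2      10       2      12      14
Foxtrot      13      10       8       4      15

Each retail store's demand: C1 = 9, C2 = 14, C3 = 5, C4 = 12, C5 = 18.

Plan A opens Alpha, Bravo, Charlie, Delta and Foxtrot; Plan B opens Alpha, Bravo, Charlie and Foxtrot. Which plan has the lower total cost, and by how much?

Plan A is cheaper by 9.

Plan A: {Alpha, Bravo, Charlie, Delta, Foxtrot}: C1→Delta 5·9=45, C2→Delta 8·14=112, C3→Alpha 3·5=15, C4→Delta 2·12=24, C5→Bravo 2·18=36. Service 232; fixed 431; total 663.
Plan B: {Alpha, Bravo, Charlie, Foxtrot}: C1→Charlie 8·9=72, C2→Foxtrot 10·14=140, C3→Alpha 3·5=15, C4→Foxtrot 4·12=48, C5→Bravo 2·18=36. Service 311; fixed 361; total 672.
Difference: |663 − 672| = 9.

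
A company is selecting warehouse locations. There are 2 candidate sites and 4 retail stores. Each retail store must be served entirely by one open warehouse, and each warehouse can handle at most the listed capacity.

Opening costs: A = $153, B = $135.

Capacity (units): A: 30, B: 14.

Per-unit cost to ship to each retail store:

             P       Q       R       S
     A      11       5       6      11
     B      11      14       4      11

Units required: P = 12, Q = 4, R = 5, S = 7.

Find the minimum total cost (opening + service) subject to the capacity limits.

Open {A}: P→A 11·12=132, Q→A 5·4=20, R→A 6·5=30, S→A 11·7=77.
Loads: A carries 28/30. Service 259; fixed 153; total 412.
Next best feasible plan costs 537.

Minimum total cost: 412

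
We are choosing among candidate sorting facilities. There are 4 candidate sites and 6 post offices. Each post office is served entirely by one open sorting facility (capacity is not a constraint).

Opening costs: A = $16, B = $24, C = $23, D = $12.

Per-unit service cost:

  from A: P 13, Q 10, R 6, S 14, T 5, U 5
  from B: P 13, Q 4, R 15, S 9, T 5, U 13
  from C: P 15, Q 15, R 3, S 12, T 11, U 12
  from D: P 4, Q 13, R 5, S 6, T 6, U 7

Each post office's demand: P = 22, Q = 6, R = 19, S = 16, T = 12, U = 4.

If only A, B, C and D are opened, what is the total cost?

Total cost: 420

Each post office is assigned to its cheapest site among the open ones.
{A, B, C, D}: P→D 4·22=88, Q→B 4·6=24, R→C 3·19=57, S→D 6·16=96, T→A 5·12=60, U→A 5·4=20. Service 345; fixed 75; total 420.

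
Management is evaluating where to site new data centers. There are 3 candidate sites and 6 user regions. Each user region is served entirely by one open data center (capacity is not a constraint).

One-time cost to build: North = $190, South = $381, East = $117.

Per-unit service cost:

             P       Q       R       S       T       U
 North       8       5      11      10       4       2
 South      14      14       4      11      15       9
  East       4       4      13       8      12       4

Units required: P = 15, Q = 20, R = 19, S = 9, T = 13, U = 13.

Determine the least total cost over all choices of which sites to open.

For any fixed open set, each user region goes to its cheapest open site; total = fixed + service.
{East}: P→East 4·15=60, Q→East 4·20=80, R→East 13·19=247, S→East 8·9=72, T→East 12·13=156, U→East 4·13=52. Service 667; fixed 117; total 784.
{North}: P→North 8·15=120, Q→North 5·20=100, R→North 11·19=209, S→North 10·9=90, T→North 4·13=52, U→North 2·13=26. Service 597; fixed 190; total 787.
{North, East}: service 499 + fixed 307 = 806
{North, South, East}: service 366 + fixed 688 = 1054
No other subset beats 784.

Minimum total cost: 784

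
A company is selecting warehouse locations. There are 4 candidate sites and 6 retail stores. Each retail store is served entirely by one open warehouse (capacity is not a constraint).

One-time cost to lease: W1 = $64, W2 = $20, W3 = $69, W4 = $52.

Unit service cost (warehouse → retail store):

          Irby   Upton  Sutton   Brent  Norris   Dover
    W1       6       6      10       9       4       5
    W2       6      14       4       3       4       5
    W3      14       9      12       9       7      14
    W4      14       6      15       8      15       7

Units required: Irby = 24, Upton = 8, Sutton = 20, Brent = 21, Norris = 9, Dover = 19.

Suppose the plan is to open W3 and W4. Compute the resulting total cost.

Total cost: 1109

Each retail store is assigned to its cheapest site among the open ones.
{W3, W4}: Irby→W3 14·24=336, Upton→W4 6·8=48, Sutton→W3 12·20=240, Brent→W4 8·21=168, Norris→W3 7·9=63, Dover→W4 7·19=133. Service 988; fixed 121; total 1109.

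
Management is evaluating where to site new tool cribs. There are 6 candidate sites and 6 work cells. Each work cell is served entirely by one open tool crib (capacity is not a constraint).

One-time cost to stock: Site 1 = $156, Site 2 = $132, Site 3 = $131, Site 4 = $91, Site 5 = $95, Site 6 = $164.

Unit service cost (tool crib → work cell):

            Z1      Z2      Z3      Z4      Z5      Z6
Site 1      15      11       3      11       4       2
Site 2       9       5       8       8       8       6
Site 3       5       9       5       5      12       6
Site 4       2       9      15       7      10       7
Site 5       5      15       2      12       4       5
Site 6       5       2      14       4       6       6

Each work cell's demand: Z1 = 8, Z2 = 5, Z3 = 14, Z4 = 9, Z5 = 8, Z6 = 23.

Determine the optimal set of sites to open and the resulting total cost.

Open Site 4 and Site 5; minimum total cost 485.

For any fixed open set, each work cell goes to its cheapest open site; total = fixed + service.
{Site 4, Site 5}: Z1→Site 4 2·8=16, Z2→Site 4 9·5=45, Z3→Site 5 2·14=28, Z4→Site 4 7·9=63, Z5→Site 5 4·8=32, Z6→Site 5 5·23=115. Service 299; fixed 186; total 485.
{Site 1, Site 4}: service 244 + fixed 247 = 491
{Site 5}: Z1→Site 5 5·8=40, Z2→Site 5 15·5=75, Z3→Site 5 2·14=28, Z4→Site 5 12·9=108, Z5→Site 5 4·8=32, Z6→Site 5 5·23=115. Service 398; fixed 95; total 493.
{Site 1, Site 2, Site 3, Site 4, Site 5, Site 6}: service 168 + fixed 769 = 937
No other subset beats 485.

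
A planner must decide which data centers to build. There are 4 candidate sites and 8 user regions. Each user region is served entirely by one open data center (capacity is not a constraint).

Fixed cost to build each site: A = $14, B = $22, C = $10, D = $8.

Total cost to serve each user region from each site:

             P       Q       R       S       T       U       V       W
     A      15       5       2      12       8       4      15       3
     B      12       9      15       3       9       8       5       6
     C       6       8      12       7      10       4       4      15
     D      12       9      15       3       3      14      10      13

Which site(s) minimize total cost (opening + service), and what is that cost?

For any fixed open set, each user region goes to its cheapest open site; total = fixed + service.
{A, C, D}: P→C 6, Q→A 5, R→A 2, S→D 3, T→D 3, U→A 4, V→C 4, W→A 3. Service 30; fixed 32; total 62.
{A, C}: P→C 6, Q→A 5, R→A 2, S→C 7, T→A 8, U→A 4, V→C 4, W→A 3. Service 39; fixed 24; total 63.
{A, D}: P→D 12, Q→A 5, R→A 2, S→D 3, T→D 3, U→A 4, V→D 10, W→A 3. Service 42; fixed 22; total 64.
{A, B, C, D}: service 30 + fixed 54 = 84
No other subset beats 62.

Open A, C and D; minimum total cost 62.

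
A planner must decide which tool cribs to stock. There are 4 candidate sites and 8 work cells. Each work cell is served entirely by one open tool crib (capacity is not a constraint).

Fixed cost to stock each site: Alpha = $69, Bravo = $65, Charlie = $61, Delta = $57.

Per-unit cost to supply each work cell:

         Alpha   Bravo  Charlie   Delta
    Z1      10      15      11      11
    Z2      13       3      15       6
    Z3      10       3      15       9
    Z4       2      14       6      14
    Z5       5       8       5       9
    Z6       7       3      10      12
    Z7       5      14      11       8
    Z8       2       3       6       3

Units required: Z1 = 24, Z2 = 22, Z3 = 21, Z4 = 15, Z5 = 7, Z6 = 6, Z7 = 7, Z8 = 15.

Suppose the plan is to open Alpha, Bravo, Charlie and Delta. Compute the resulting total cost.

Each work cell is assigned to its cheapest site among the open ones.
{Alpha, Bravo, Charlie, Delta}: Z1→Alpha 10·24=240, Z2→Bravo 3·22=66, Z3→Bravo 3·21=63, Z4→Alpha 2·15=30, Z5→Alpha 5·7=35, Z6→Bravo 3·6=18, Z7→Alpha 5·7=35, Z8→Alpha 2·15=30. Service 517; fixed 252; total 769.

Total cost: 769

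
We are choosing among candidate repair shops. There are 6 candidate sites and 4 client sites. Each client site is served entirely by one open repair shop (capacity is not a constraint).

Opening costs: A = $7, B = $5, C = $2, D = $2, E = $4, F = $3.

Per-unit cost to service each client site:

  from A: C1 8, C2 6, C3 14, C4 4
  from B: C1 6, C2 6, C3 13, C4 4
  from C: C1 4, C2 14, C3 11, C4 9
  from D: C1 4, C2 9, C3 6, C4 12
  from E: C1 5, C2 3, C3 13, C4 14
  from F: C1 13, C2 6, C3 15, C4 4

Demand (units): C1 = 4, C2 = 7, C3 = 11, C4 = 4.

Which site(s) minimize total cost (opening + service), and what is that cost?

Open D, E and F; minimum total cost 128.

For any fixed open set, each client site goes to its cheapest open site; total = fixed + service.
{D, E, F}: C1→D 4·4=16, C2→E 3·7=21, C3→D 6·11=66, C4→F 4·4=16. Service 119; fixed 9; total 128.
{B, D, E}: C1→D 4·4=16, C2→E 3·7=21, C3→D 6·11=66, C4→B 4·4=16. Service 119; fixed 11; total 130.
{C, D, E, F}: service 119 + fixed 11 = 130
{A, B, C, D, E, F}: C1→C 4·4=16, C2→E 3·7=21, C3→D 6·11=66, C4→A 4·4=16. Service 119; fixed 23; total 142.
No other subset beats 128.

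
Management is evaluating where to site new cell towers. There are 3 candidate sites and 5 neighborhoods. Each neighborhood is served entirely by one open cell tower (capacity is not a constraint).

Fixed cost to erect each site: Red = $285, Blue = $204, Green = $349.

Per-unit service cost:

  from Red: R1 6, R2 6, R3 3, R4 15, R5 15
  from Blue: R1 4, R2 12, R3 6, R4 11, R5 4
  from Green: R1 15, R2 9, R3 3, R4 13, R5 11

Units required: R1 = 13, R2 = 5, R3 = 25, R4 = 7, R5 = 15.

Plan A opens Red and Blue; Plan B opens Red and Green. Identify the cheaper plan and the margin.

Plan A is cheaper by 290.

Plan A: {Red, Blue}: R1→Blue 4·13=52, R2→Red 6·5=30, R3→Red 3·25=75, R4→Blue 11·7=77, R5→Blue 4·15=60. Service 294; fixed 489; total 783.
Plan B: {Red, Green}: R1→Red 6·13=78, R2→Red 6·5=30, R3→Red 3·25=75, R4→Green 13·7=91, R5→Green 11·15=165. Service 439; fixed 634; total 1073.
Difference: |783 − 1073| = 290.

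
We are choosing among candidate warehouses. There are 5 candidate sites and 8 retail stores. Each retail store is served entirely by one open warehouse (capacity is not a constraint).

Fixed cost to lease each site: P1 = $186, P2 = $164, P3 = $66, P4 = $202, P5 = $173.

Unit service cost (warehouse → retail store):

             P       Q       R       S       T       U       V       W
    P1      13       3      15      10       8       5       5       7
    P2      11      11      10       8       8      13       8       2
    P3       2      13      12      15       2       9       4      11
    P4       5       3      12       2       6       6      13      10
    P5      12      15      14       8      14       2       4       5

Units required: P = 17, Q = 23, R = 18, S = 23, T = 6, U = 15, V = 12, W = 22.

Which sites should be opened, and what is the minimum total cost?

Open P2, P3 and P4; minimum total cost 955.

For any fixed open set, each retail store goes to its cheapest open site; total = fixed + service.
{P2, P3, P4}: P→P3 2·17=34, Q→P4 3·23=69, R→P2 10·18=180, S→P4 2·23=46, T→P3 2·6=12, U→P4 6·15=90, V→P3 4·12=48, W→P2 2·22=44. Service 523; fixed 432; total 955.
{P3, P4}: P→P3 2·17=34, Q→P4 3·23=69, R→P3 12·18=216, S→P4 2·23=46, T→P3 2·6=12, U→P4 6·15=90, V→P3 4·12=48, W→P4 10·22=220. Service 735; fixed 268; total 1003.
{P3, P4, P5}: P→P3 2·17=34, Q→P4 3·23=69, R→P3 12·18=216, S→P4 2·23=46, T→P3 2·6=12, U→P5 2·15=30, V→P3 4·12=48, W→P5 5·22=110. Service 565; fixed 441; total 1006.
{P1, P2, P3, P4, P5}: service 463 + fixed 791 = 1254
No other subset beats 955.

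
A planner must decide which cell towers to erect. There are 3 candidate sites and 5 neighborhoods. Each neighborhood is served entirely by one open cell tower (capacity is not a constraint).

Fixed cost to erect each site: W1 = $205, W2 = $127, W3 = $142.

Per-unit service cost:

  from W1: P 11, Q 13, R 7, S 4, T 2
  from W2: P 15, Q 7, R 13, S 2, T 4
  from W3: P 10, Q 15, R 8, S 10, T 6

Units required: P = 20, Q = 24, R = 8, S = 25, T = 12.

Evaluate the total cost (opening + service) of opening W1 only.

Each neighborhood is assigned to its cheapest site among the open ones.
{W1}: P→W1 11·20=220, Q→W1 13·24=312, R→W1 7·8=56, S→W1 4·25=100, T→W1 2·12=24. Service 712; fixed 205; total 917.

Total cost: 917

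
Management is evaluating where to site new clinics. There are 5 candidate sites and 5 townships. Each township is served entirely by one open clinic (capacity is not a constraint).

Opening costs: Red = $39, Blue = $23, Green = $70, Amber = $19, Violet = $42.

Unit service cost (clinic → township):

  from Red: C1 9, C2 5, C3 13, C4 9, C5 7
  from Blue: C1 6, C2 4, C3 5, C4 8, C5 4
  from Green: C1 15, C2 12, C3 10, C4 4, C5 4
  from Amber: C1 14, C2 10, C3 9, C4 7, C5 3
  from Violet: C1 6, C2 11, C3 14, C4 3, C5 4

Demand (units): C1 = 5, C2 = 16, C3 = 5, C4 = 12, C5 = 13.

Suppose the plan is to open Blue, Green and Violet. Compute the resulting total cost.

Each township is assigned to its cheapest site among the open ones.
{Blue, Green, Violet}: C1→Blue 6·5=30, C2→Blue 4·16=64, C3→Blue 5·5=25, C4→Violet 3·12=36, C5→Blue 4·13=52. Service 207; fixed 135; total 342.

Total cost: 342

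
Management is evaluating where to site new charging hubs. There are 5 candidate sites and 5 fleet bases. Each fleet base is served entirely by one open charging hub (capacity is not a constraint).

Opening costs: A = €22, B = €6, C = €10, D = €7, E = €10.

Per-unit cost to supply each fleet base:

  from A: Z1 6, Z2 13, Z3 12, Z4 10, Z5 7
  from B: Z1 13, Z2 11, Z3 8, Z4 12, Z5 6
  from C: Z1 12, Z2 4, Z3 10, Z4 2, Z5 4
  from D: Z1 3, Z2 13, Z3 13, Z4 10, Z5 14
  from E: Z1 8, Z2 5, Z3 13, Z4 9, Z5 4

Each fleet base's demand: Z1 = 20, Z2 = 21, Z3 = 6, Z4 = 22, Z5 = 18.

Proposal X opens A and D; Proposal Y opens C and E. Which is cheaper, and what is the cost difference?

Proposal Y is cheaper by 340.

Proposal X: {A, D}: Z1→D 3·20=60, Z2→A 13·21=273, Z3→A 12·6=72, Z4→A 10·22=220, Z5→A 7·18=126. Service 751; fixed 29; total 780.
Proposal Y: {C, E}: Z1→E 8·20=160, Z2→C 4·21=84, Z3→C 10·6=60, Z4→C 2·22=44, Z5→C 4·18=72. Service 420; fixed 20; total 440.
Difference: |780 − 440| = 340.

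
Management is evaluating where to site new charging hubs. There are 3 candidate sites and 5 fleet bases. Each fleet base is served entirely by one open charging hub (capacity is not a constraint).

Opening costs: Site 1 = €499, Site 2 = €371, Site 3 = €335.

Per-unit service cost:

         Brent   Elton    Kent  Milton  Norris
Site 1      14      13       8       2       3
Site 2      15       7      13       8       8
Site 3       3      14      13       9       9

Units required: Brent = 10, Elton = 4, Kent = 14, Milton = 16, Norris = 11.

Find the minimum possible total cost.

Minimum total cost: 846

For any fixed open set, each fleet base goes to its cheapest open site; total = fixed + service.
{Site 3}: Brent→Site 3 3·10=30, Elton→Site 3 14·4=56, Kent→Site 3 13·14=182, Milton→Site 3 9·16=144, Norris→Site 3 9·11=99. Service 511; fixed 335; total 846.
{Site 1}: Brent→Site 1 14·10=140, Elton→Site 1 13·4=52, Kent→Site 1 8·14=112, Milton→Site 1 2·16=32, Norris→Site 1 3·11=33. Service 369; fixed 499; total 868.
{Site 2}: Brent→Site 2 15·10=150, Elton→Site 2 7·4=28, Kent→Site 2 13·14=182, Milton→Site 2 8·16=128, Norris→Site 2 8·11=88. Service 576; fixed 371; total 947.
{Site 1, Site 2, Site 3}: service 235 + fixed 1205 = 1440
No other subset beats 846.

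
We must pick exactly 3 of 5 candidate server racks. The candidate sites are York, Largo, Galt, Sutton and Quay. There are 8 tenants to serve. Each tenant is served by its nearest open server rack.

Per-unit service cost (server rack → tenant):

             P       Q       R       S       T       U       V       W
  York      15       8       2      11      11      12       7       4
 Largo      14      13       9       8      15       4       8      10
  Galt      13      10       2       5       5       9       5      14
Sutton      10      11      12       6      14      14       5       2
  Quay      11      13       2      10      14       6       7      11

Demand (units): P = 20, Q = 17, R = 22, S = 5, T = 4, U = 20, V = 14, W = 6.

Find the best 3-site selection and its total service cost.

With exactly 3 open, each tenant uses its cheapest among the chosen.
{York, Largo, Sutton}: P→Sutton 10·20=200, Q→York 8·17=136, R→York 2·22=44, S→Sutton 6·5=30, T→York 11·4=44, U→Largo 4·20=80, V→Sutton 5·14=70, W→Sutton 2·6=12. Service cost 616.
{Largo, Galt, Sutton}: service cost 621
{York, Sutton, Quay}: service cost 656
Among all 10 size-3 choices, {York, Largo, Sutton} is lowest.

Choose York, Largo and Sutton; total service cost 616.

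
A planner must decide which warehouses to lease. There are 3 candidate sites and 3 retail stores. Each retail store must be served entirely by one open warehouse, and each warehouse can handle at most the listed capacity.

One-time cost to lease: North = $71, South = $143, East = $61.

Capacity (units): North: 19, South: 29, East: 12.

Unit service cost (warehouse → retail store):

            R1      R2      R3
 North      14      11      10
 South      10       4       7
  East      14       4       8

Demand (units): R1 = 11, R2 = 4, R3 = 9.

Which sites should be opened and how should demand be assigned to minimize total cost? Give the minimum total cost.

Open {South}: R1→South 10·11=110, R2→South 4·4=16, R3→South 7·9=63.
Loads: South carries 24/29. Service 189; fixed 143; total 332.
Next best feasible plan costs 393.

Minimum total cost: 332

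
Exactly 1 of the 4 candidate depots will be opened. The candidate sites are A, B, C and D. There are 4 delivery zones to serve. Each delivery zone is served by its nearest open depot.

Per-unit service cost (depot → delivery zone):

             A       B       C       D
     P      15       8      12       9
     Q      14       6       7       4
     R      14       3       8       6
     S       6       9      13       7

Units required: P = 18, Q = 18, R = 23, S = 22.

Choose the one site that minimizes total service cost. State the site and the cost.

With exactly 1 open, each delivery zone uses its cheapest among the chosen.
{B}: P→B 8·18=144, Q→B 6·18=108, R→B 3·23=69, S→B 9·22=198. Service cost 519.
{D}: service cost 526
{C}: service cost 812
Among all 4 size-1 choices, {B} is lowest.

Choose B only; total service cost 519.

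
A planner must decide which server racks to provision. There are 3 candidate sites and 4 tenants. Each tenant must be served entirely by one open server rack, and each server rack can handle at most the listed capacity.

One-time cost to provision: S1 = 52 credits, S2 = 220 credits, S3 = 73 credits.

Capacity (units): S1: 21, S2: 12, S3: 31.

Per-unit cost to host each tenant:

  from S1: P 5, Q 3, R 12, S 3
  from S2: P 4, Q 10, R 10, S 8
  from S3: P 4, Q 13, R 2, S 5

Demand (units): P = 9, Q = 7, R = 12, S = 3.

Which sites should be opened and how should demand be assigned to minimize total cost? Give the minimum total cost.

Open {S1, S3}: P→S3 4·9=36, Q→S1 3·7=21, R→S3 2·12=24, S→S1 3·3=9.
Loads: S1 carries 10/21, S3 carries 21/31. Service 90; fixed 125; total 215.
Next best feasible plan costs 221.

Minimum total cost: 215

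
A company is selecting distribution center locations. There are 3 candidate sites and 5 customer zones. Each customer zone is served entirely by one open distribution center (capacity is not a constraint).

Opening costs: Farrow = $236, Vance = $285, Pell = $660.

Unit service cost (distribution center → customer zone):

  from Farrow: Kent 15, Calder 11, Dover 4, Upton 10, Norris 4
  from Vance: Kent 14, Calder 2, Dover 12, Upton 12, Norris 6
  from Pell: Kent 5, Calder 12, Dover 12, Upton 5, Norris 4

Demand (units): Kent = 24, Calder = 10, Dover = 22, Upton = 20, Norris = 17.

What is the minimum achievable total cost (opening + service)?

For any fixed open set, each customer zone goes to its cheapest open site; total = fixed + service.
{Farrow}: Kent→Farrow 15·24=360, Calder→Farrow 11·10=110, Dover→Farrow 4·22=88, Upton→Farrow 10·20=200, Norris→Farrow 4·17=68. Service 826; fixed 236; total 1062.
{Farrow, Vance}: service 712 + fixed 521 = 1233
{Vance}: service 962 + fixed 285 = 1247
{Farrow, Vance, Pell}: service 396 + fixed 1181 = 1577
No other subset beats 1062.

Minimum total cost: 1062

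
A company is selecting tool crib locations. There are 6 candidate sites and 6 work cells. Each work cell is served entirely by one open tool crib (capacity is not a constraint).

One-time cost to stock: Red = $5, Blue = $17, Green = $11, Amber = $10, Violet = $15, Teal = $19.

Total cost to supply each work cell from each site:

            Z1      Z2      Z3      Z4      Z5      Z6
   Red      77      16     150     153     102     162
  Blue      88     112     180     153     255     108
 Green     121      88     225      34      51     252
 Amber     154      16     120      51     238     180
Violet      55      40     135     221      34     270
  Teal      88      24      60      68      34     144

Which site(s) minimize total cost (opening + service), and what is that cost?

For any fixed open set, each work cell goes to its cheapest open site; total = fixed + service.
{Red, Blue, Green, Violet, Teal}: Z1→Violet 55, Z2→Red 16, Z3→Teal 60, Z4→Green 34, Z5→Violet 34, Z6→Blue 108. Service 307; fixed 67; total 374.
{Blue, Green, Violet, Teal}: service 315 + fixed 62 = 377
{Blue, Green, Amber, Violet, Teal}: service 307 + fixed 72 = 379
{Red, Blue, Green, Amber, Violet, Teal}: Z1→Violet 55, Z2→Red 16, Z3→Teal 60, Z4→Green 34, Z5→Violet 34, Z6→Blue 108. Service 307; fixed 77; total 384.
No other subset beats 374.

Open Red, Blue, Green, Violet and Teal; minimum total cost 374.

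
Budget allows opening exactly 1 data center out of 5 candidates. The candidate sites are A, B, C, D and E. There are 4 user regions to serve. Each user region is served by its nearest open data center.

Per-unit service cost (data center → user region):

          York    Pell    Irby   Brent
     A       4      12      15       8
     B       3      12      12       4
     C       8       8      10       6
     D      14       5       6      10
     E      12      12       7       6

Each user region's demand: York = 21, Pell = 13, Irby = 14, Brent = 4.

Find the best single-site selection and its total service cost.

With exactly 1 open, each user region uses its cheapest among the chosen.
{B}: York→B 3·21=63, Pell→B 12·13=156, Irby→B 12·14=168, Brent→B 4·4=16. Service cost 403.
{C}: service cost 436
{A}: service cost 482
Among all 5 size-1 choices, {B} is lowest.

Choose B only; total service cost 403.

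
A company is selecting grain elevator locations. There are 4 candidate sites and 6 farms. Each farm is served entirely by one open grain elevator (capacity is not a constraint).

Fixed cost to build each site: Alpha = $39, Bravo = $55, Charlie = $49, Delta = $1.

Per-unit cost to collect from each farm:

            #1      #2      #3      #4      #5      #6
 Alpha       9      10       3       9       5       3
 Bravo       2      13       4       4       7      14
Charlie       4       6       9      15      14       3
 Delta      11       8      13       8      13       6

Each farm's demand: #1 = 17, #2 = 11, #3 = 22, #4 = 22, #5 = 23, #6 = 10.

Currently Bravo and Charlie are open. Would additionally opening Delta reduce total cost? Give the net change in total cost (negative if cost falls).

Current service cost with {Bravo, Charlie}: 467.
Adding Delta: each farm re-picks its cheapest; new service cost 467, saving 0.
Extra fixed cost: 1. Net change = 1 − 0 = 1.
(Totals: 571 → 572.)

No — net change +1 (cost rises by 1).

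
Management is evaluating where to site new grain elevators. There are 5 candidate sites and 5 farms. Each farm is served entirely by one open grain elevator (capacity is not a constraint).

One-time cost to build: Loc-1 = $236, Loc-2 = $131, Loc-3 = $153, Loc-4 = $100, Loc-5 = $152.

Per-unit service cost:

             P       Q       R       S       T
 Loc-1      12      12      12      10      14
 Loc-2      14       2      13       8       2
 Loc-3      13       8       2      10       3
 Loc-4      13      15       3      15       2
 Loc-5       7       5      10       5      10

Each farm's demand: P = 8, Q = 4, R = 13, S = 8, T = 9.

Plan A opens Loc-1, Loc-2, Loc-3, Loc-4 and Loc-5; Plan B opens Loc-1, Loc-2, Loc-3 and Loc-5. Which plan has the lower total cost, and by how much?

Plan A: {Loc-1, Loc-2, Loc-3, Loc-4, Loc-5}: P→Loc-5 7·8=56, Q→Loc-2 2·4=8, R→Loc-3 2·13=26, S→Loc-5 5·8=40, T→Loc-2 2·9=18. Service 148; fixed 772; total 920.
Plan B: {Loc-1, Loc-2, Loc-3, Loc-5}: P→Loc-5 7·8=56, Q→Loc-2 2·4=8, R→Loc-3 2·13=26, S→Loc-5 5·8=40, T→Loc-2 2·9=18. Service 148; fixed 672; total 820.
Difference: |920 − 820| = 100.

Plan B is cheaper by 100.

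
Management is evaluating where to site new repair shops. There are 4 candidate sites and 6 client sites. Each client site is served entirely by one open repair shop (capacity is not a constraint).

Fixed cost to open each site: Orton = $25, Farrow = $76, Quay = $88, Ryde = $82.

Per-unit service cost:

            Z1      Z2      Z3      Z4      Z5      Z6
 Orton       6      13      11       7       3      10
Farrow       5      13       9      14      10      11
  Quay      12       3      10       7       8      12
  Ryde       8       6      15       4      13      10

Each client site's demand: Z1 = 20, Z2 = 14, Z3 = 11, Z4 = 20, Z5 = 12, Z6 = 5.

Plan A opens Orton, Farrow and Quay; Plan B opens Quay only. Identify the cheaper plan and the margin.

Plan A is cheaper by 120.

Plan A: {Orton, Farrow, Quay}: Z1→Farrow 5·20=100, Z2→Quay 3·14=42, Z3→Farrow 9·11=99, Z4→Orton 7·20=140, Z5→Orton 3·12=36, Z6→Orton 10·5=50. Service 467; fixed 189; total 656.
Plan B: {Quay}: Z1→Quay 12·20=240, Z2→Quay 3·14=42, Z3→Quay 10·11=110, Z4→Quay 7·20=140, Z5→Quay 8·12=96, Z6→Quay 12·5=60. Service 688; fixed 88; total 776.
Difference: |656 − 776| = 120.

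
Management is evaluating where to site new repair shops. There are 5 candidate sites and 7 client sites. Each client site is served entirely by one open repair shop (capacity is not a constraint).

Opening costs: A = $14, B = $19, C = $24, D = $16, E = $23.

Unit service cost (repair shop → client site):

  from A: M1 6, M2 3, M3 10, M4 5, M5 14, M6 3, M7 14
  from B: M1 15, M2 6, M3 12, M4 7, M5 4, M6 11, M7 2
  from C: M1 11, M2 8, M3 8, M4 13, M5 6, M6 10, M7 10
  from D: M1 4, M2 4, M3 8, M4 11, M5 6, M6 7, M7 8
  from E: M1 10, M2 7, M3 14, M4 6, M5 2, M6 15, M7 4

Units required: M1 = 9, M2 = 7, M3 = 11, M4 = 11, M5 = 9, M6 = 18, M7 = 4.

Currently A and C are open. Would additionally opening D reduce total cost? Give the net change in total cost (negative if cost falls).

Yes — net change −10 (cost falls by 10).

Current service cost with {A, C}: 366.
Adding D: each client site re-picks its cheapest; new service cost 340, saving 26.
Extra fixed cost: 16. Net change = 16 − 26 = -10.
(Totals: 404 → 394.)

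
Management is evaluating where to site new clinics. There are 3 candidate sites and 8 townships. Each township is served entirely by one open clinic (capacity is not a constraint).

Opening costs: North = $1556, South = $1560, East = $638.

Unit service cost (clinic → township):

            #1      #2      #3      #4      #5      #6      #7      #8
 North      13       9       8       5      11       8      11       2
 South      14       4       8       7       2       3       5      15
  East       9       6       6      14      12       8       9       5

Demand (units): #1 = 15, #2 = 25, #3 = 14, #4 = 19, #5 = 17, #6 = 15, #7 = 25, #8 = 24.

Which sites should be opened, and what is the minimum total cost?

Open East only; minimum total cost 1942.

For any fixed open set, each township goes to its cheapest open site; total = fixed + service.
{East}: #1→East 9·15=135, #2→East 6·25=150, #3→East 6·14=84, #4→East 14·19=266, #5→East 12·17=204, #6→East 8·15=120, #7→East 9·25=225, #8→East 5·24=120. Service 1304; fixed 638; total 1942.
{South}: service 1119 + fixed 1560 = 2679
{North}: #1→North 13·15=195, #2→North 9·25=225, #3→North 8·14=112, #4→North 5·19=95, #5→North 11·17=187, #6→North 8·15=120, #7→North 11·25=275, #8→North 2·24=48. Service 1257; fixed 1556; total 2813.
{North, South, East}: service 666 + fixed 3754 = 4420
No other subset beats 1942.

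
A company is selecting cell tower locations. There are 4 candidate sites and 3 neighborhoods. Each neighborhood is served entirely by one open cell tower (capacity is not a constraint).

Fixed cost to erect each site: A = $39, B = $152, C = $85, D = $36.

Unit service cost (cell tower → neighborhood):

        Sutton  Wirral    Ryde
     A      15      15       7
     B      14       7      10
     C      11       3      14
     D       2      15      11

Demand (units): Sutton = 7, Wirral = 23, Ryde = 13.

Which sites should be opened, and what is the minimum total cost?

For any fixed open set, each neighborhood goes to its cheapest open site; total = fixed + service.
{A, C, D}: Sutton→D 2·7=14, Wirral→C 3·23=69, Ryde→A 7·13=91. Service 174; fixed 160; total 334.
{C, D}: service 226 + fixed 121 = 347
{A, C}: service 237 + fixed 124 = 361
{A, B, C, D}: Sutton→D 2·7=14, Wirral→C 3·23=69, Ryde→A 7·13=91. Service 174; fixed 312; total 486.
No other subset beats 334.

Open A, C and D; minimum total cost 334.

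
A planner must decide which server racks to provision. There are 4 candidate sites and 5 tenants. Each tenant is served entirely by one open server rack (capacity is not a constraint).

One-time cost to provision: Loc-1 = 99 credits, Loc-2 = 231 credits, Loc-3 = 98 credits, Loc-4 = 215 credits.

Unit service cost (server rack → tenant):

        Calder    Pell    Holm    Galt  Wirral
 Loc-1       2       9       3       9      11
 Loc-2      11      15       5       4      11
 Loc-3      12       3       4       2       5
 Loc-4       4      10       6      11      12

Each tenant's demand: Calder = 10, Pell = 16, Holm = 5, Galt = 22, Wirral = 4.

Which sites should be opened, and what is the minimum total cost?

For any fixed open set, each tenant goes to its cheapest open site; total = fixed + service.
{Loc-1, Loc-3}: Calder→Loc-1 2·10=20, Pell→Loc-3 3·16=48, Holm→Loc-1 3·5=15, Galt→Loc-3 2·22=44, Wirral→Loc-3 5·4=20. Service 147; fixed 197; total 344.
{Loc-3}: service 252 + fixed 98 = 350
{Loc-3, Loc-4}: Calder→Loc-4 4·10=40, Pell→Loc-3 3·16=48, Holm→Loc-3 4·5=20, Galt→Loc-3 2·22=44, Wirral→Loc-3 5·4=20. Service 172; fixed 313; total 485.
{Loc-1, Loc-2, Loc-3, Loc-4}: service 147 + fixed 643 = 790
No other subset beats 344.

Open Loc-1 and Loc-3; minimum total cost 344.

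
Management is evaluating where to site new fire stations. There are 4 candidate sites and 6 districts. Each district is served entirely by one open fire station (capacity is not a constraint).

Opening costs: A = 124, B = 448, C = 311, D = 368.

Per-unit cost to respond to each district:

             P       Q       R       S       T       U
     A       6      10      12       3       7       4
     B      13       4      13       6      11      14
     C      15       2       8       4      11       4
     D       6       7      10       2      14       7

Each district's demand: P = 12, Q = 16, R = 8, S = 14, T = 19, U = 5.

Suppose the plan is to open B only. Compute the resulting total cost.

Each district is assigned to its cheapest site among the open ones.
{B}: P→B 13·12=156, Q→B 4·16=64, R→B 13·8=104, S→B 6·14=84, T→B 11·19=209, U→B 14·5=70. Service 687; fixed 448; total 1135.

Total cost: 1135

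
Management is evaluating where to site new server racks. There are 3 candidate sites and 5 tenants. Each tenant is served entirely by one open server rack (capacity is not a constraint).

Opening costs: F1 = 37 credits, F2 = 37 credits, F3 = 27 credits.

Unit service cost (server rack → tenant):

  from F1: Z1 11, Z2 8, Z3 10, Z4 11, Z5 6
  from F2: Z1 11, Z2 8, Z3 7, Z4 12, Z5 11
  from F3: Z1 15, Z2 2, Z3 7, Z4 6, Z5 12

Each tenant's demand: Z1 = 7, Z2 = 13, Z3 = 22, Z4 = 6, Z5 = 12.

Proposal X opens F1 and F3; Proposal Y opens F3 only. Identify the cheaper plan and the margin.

Proposal X is cheaper by 63.

Proposal X: {F1, F3}: Z1→F1 11·7=77, Z2→F3 2·13=26, Z3→F3 7·22=154, Z4→F3 6·6=36, Z5→F1 6·12=72. Service 365; fixed 64; total 429.
Proposal Y: {F3}: Z1→F3 15·7=105, Z2→F3 2·13=26, Z3→F3 7·22=154, Z4→F3 6·6=36, Z5→F3 12·12=144. Service 465; fixed 27; total 492.
Difference: |429 − 492| = 63.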